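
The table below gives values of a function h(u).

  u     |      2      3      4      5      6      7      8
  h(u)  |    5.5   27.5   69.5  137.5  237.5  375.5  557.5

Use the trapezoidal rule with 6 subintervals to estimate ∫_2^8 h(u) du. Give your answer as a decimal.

1129

Δu = 1.
T_6 = (1/2)·[5.5 + 2·27.5 + 2·69.5 + 2·137.5 + 2·237.5 + 2·375.5 + 557.5] = 1129.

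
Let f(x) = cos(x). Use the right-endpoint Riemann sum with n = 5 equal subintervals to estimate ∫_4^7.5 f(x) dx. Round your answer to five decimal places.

Δx = (7.5 − 4)/5 = 0.7.
Right endpoints: 4.7, 5.4, 6.1, 6.8, 7.5.
f(4.7) ≈ -0.01239, f(5.4) ≈ 0.63469, f(6.1) ≈ 0.98327, f(6.8) ≈ 0.86940, f(7.5) ≈ 0.34664.
Sum = Δx · [f(4.7) + f(5.4) + f(6.1) + f(6.8) + f(7.5)].
Sum ≈ 1.97512.

1.97512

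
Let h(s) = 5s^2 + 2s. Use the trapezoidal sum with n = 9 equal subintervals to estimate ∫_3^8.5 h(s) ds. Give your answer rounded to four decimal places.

1043.5033

Δs = (8.5 − 3)/9 = 11/18.
h(3) = 51, h(65/18) = 23465/324, h(38/9) = 7904/81, h(29/6) = 4553/36, h(49/9) = 12887/81, h(109/18) = 63329/324, h(20/3) = 2120/9, h(131/18) = 90521/324, h(71/9) = 26483/81, h(8.5) = 378.25.
T_9 = (Δs/2)·[h(s_0) + 2h(s_1) + ... + 2h(s_{8}) + h(s_9)].
Sum ≈ 1043.5033.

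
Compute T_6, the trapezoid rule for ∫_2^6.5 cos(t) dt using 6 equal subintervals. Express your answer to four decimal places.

-0.6613

Δt = (6.5 − 2)/6 = 0.75.
f(2) ≈ -0.4161, f(2.75) ≈ -0.9243, f(3.5) ≈ -0.9365, f(4.25) ≈ -0.4461, f(5) ≈ 0.2837, f(5.75) ≈ 0.8612, f(6.5) ≈ 0.9766.
T_6 = (Δt/2)·[f(t_0) + 2f(t_1) + ... + 2f(t_{5}) + f(t_6)].
Sum ≈ -0.6613.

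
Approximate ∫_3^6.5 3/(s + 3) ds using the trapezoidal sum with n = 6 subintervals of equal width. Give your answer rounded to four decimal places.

1.3800

Δs = (6.5 − 3)/6 = 7/12.
f(3) = 0.5, f(43/12) = 36/79, f(25/6) = 18/43, f(4.75) = 12/31, f(16/3) = 0.36, f(71/12) = 36/107, f(6.5) = 6/19.
T_6 = (Δs/2)·[f(s_0) + 2f(s_1) + ... + 2f(s_{5}) + f(s_6)].
Sum ≈ 1.3800.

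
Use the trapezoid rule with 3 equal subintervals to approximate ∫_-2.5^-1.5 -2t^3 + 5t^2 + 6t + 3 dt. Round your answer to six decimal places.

Δt = (-1.5 − (-2.5))/3 = 1/3.
f(-2.5) = 50.5, f(-13/6) = 913/27, f(-11/6) = 1141/54, f(-1.5) = 12.
T_3 = (Δt/2)·[f(t_0) + 2f(t_1) + 2f(t_2) + f(t_3)].
Sum ≈ 28.731481.

28.731481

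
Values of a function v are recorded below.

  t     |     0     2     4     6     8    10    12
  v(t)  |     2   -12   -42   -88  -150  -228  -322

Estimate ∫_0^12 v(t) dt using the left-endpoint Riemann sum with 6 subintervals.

-1036

Δt = 2.
Sum = 2·[2 + (-12) + (-42) + (-88) + (-150) + (-228)] = -1036.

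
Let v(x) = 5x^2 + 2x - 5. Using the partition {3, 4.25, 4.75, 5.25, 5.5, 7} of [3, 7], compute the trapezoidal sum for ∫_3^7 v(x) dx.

551.328125

Subinterval widths: 1.25, 0.5, 0.5, 0.25, 1.5.
v(3) = 46, v(4.25) = 93.8125, v(4.75) = 117.3125, v(5.25) = 143.3125, v(5.5) = 157.25, v(7) = 254.
On each subinterval the trapezoid contributes (Δx_i/2)·[v(x_{i-1}) + v(x_i)].
Sum = 551.328125.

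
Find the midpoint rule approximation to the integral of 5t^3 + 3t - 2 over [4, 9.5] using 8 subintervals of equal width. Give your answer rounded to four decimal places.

Δt = (9.5 − 4)/8 = 0.6875.
Midpoints: 4.34375, 5.03125, 5.71875, 6.40625, 7.09375, 7.78125, 8.46875, 9.15625.
f(4.34375) = 13789567/32768, f(5.03125) = 21295461/32768, f(5.71875) = 31139075/32768, f(6.40625) = 43639849/32768, f(7.09375) = 59117223/32768, f(7.78125) = 77890637/32768, f(8.46875) = 100279531/32768, f(9.15625) = 126603345/32768.
Sum = Δt · [f(4.34375) + f(5.03125) + f(5.71875) + ...].
Sum ≈ 9939.7689.

9939.7689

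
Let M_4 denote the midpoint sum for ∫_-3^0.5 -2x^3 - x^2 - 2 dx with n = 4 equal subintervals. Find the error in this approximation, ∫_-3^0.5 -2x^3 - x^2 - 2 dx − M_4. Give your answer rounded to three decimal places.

Exact integral: ∫_-3^0.5 f(x) dx ≈ 24.42708.
M_4 ≈ 22.97559.
Error ≈ 24.42708 − 22.97559 ≈ 1.451.

1.451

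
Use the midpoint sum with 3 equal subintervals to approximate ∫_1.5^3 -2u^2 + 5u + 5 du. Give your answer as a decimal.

Δu = (3 − 1.5)/3 = 0.5.
Midpoints: 1.75, 2.25, 2.75.
f(1.75) = 7.625, f(2.25) = 6.125, f(2.75) = 3.625.
Sum = Δu · [f(1.75) + f(2.25) + f(2.75)].
Sum = 8.6875.

8.6875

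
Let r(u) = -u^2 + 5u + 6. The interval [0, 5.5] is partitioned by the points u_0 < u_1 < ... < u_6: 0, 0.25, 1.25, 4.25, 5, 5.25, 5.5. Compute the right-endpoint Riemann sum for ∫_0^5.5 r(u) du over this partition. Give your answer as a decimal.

46.53125

Subinterval widths: 0.25, 1, 3, 0.75, 0.25, 0.25.
Right endpoints: 0.25, 1.25, 4.25, 5, 5.25, 5.5.
r(0.25) = 7.1875, r(1.25) = 10.6875, r(4.25) = 9.1875, r(5) = 6, r(5.25) = 4.6875, r(5.5) = 3.25.
Sum = Σ Δu_i · r(u_i).
Sum = 46.53125.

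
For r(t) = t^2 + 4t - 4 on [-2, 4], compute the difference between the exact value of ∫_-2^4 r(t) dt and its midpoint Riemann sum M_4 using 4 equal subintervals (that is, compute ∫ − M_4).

Exact integral: ∫_-2^4 r(t) dt = 24.
M_4 = 22.875.
Error = 24 − 22.875 = 1.125.

1.125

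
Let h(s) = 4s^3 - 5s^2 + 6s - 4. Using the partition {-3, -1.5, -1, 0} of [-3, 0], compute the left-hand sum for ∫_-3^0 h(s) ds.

-300.375

Subinterval widths: 1.5, 0.5, 1.
Left endpoints: -3, -1.5, -1.
h(-3) = -175, h(-1.5) = -37.75, h(-1) = -19.
Sum = Σ Δs_i · h(s_i).
Sum = -300.375.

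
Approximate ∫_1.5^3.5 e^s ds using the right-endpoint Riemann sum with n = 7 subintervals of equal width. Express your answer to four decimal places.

Δs = (3.5 − 1.5)/7 = 2/7.
Right endpoints: 25/14, 29/14, 33/14, 37/14, 41/14, 45/14, 3.5.
f(25/14) ≈ 5.9638, f(29/14) ≈ 7.9362, f(33/14) ≈ 10.5607, f(37/14) ≈ 14.0533, f(41/14) ≈ 18.7009, f(45/14) ≈ 24.8855, f(3.5) ≈ 33.1155.
Sum = Δs · [f(25/14) + f(29/14) + f(33/14) + ...].
Sum ≈ 32.9188.

32.9188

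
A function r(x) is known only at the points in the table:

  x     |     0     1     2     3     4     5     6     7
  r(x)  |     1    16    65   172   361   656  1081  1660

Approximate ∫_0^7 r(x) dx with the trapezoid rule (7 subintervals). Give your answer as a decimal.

3181.5

Δx = 1.
T_7 = (1/2)·[1 + 2·16 + 2·65 + 2·172 + 2·361 + 2·656 + 2·1081 + 1660] = 3181.5.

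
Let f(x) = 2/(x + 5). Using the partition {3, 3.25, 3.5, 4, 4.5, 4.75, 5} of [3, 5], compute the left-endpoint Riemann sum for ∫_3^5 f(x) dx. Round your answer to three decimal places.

0.456

Subinterval widths: 0.25, 0.25, 0.5, 0.5, 0.25, 0.25.
Left endpoints: 3, 3.25, 3.5, 4, 4.5, 4.75.
f(3) = 0.25, f(3.25) = 8/33, f(3.5) = 4/17, f(4) = 2/9, f(4.5) = 4/19, f(4.75) = 8/39.
Sum = Σ Δx_i · f(x_i).
Sum ≈ 0.456.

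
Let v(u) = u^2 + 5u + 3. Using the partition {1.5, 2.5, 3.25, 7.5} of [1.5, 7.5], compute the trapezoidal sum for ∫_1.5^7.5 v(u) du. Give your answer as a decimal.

305.53125

Subinterval widths: 1, 0.75, 4.25.
v(1.5) = 12.75, v(2.5) = 21.75, v(3.25) = 29.8125, v(7.5) = 96.75.
On each subinterval the trapezoid contributes (Δu_i/2)·[v(u_{i-1}) + v(u_i)].
Sum = 305.53125.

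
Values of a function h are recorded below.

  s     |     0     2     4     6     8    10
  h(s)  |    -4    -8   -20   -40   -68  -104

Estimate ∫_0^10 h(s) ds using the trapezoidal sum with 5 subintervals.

-380

Δs = 2.
T_5 = (2/2)·[(-4) + 2·(-8) + 2·(-20) + 2·(-40) + 2·(-68) + (-104)] = -380.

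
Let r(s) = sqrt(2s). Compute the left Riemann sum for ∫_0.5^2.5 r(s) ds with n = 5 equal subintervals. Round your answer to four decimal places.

3.1390

Δs = (2.5 − 0.5)/5 = 0.4.
Left endpoints: 0.5, 0.9, 1.3, 1.7, 2.1.
r(0.5) ≈ 1.0000, r(0.9) ≈ 1.3416, r(1.3) ≈ 1.6125, r(1.7) ≈ 1.8439, r(2.1) ≈ 2.0494.
Sum = Δs · [r(0.5) + r(0.9) + r(1.3) + r(1.7) + r(2.1)].
Sum ≈ 3.1390.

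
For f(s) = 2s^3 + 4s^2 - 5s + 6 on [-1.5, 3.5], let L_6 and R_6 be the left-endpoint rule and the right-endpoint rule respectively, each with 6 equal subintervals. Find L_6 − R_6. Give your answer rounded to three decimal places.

-89.583

L_6 ≈ 100.16204.
R_6 ≈ 189.74537.
L_6 − R_6 ≈ -89.583.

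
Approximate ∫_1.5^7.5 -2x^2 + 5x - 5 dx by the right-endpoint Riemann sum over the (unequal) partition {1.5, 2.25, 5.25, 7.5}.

-284.53125

Subinterval widths: 0.75, 3, 2.25.
Right endpoints: 2.25, 5.25, 7.5.
f(2.25) = -3.875, f(5.25) = -33.875, f(7.5) = -80.
Sum = Σ Δx_i · f(x_i).
Sum = -284.53125.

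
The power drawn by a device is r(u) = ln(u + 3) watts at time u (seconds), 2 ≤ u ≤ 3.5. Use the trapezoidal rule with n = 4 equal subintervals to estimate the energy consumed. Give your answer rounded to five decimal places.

Δu = (3.5 − 2)/4 = 0.375.
r(2) ≈ 1.60944, r(2.375) ≈ 1.68176, r(2.75) ≈ 1.74920, r(3.125) ≈ 1.81238, r(3.5) ≈ 1.87180.
T_4 = (Δu/2)·[r(u_0) + 2r(u_1) + 2r(u_2) + 2r(u_3) + r(u_4)].
Sum ≈ 2.61898.

2.61898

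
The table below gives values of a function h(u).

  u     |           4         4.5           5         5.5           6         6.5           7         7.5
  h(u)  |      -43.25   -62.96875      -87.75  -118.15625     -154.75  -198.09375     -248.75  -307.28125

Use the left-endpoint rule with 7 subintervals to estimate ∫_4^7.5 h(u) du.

Δu = 0.5.
Sum = 0.5·[(-43.25) + (-62.96875) + (-87.75) + (-118.15625) + (-154.75) + (-198.09375) + (-248.75)] = -456.859375.

-456.859375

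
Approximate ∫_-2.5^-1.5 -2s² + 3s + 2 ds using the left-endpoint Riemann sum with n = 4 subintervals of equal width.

-13.5625

Δs = (-1.5 − (-2.5))/4 = 0.25.
Left endpoints: -2.5, -2.25, -2, -1.75.
f(-2.5) = -18, f(-2.25) = -14.875, f(-2) = -12, f(-1.75) = -9.375.
Sum = Δs · [f(-2.5) + f(-2.25) + f(-2) + f(-1.75)].
Sum = -13.5625.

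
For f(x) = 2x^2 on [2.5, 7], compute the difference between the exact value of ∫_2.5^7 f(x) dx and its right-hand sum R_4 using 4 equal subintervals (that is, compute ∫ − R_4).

Exact integral: ∫_2.5^7 f(x) dx = 218.25.
R_4 = 268.2421875.
Error = 218.25 − 268.2421875 = -49.9921875.

-49.9921875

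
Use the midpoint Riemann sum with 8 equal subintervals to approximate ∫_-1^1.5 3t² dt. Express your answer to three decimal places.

Δt = (1.5 − (-1))/8 = 0.3125.
Midpoints: -0.84375, -0.53125, -0.21875, 0.09375, 0.40625, 0.71875, 1.03125, 1.34375.
f(-0.84375) = 2187/1024, f(-0.53125) = 867/1024, f(-0.21875) = 147/1024, f(0.09375) = 27/1024, f(0.40625) = 507/1024, f(0.71875) = 1587/1024, f(1.03125) = 3267/1024, f(1.34375) = 5547/1024.
Sum = Δt · [f(-0.84375) + f(-0.53125) + f(-0.21875) + ...].
Sum ≈ 4.314.

4.314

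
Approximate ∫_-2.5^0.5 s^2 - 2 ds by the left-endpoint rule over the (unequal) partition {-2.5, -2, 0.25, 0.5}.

6.140625

Subinterval widths: 0.5, 2.25, 0.25.
Left endpoints: -2.5, -2, 0.25.
f(-2.5) = 4.25, f(-2) = 2, f(0.25) = -1.9375.
Sum = Σ Δs_i · f(s_i).
Sum = 6.140625.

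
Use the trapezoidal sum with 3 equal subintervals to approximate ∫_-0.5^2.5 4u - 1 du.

Δu = (2.5 − (-0.5))/3 = 1.
f(-0.5) = -3, f(0.5) = 1, f(1.5) = 5, f(2.5) = 9.
T_3 = (Δu/2)·[f(u_0) + 2f(u_1) + 2f(u_2) + f(u_3)].
Sum = 9.

9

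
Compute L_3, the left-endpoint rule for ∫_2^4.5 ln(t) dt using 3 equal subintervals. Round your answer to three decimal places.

Δt = (4.5 − 2)/3 = 5/6.
Left endpoints: 2, 17/6, 11/3.
f(2) ≈ 0.693, f(17/6) ≈ 1.041, f(11/3) ≈ 1.299.
Sum = Δt · [f(2) + f(17/6) + f(11/3)].
Sum ≈ 2.528.

2.528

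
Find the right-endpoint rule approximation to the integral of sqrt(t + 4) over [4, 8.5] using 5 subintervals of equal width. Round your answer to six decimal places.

Δt = (8.5 − 4)/5 = 0.9.
Right endpoints: 4.9, 5.8, 6.7, 7.6, 8.5.
f(4.9) ≈ 2.983287, f(5.8) ≈ 3.130495, f(6.7) ≈ 3.271085, f(7.6) ≈ 3.405877, f(8.5) ≈ 3.535534.
Sum = Δt · [f(4.9) + f(5.8) + f(6.7) + f(7.6) + f(8.5)].
Sum ≈ 14.693651.

14.693651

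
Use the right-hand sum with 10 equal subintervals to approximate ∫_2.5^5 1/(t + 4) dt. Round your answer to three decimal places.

Δt = (5 − 2.5)/10 = 0.25.
Right endpoints: 2.75, 3, 3.25, 3.5, 3.75, 4, 4.25, 4.5, 4.75, 5.
f(2.75) = 4/27, f(3) = 1/7, f(3.25) = 4/29, f(3.5) = 2/15, f(3.75) = 4/31, f(4) = 0.125, f(4.25) = 4/33, f(4.5) = 2/17, f(4.75) = 4/35, f(5) = 1/9.
Sum = Δt · [f(2.75) + f(3) + f(3.25) + ...].
Sum ≈ 0.320.

0.320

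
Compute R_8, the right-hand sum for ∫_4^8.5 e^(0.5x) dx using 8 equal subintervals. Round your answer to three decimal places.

Δx = (8.5 − 4)/8 = 0.5625.
Right endpoints: 4.5625, 5.125, 5.6875, 6.25, 6.8125, 7.375, 7.9375, 8.5.
f(4.5625) ≈ 9.789, f(5.125) ≈ 12.968, f(5.6875) ≈ 17.180, f(6.25) ≈ 22.760, f(6.8125) ≈ 30.152, f(7.375) ≈ 39.945, f(7.9375) ≈ 52.918, f(8.5) ≈ 70.105.
Sum = Δx · [f(4.5625) + f(5.125) + f(5.6875) + ...].
Sum ≈ 143.897.

143.897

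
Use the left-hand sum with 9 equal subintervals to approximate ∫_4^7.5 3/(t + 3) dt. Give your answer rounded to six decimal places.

Δt = (7.5 − 4)/9 = 7/18.
Left endpoints: 4, 79/18, 43/9, 31/6, 50/9, 107/18, 19/3, 121/18, 64/9.
f(4) = 3/7, f(79/18) = 54/133, f(43/9) = 27/70, f(31/6) = 18/49, f(50/9) = 27/77, f(107/18) = 54/161, f(19/3) = 9/28, f(121/18) = 54/175, f(64/9) = 27/91.
Sum = Δt · [f(4) + f(79/18) + f(43/9) + ...].
Sum ≈ 1.244602.

1.244602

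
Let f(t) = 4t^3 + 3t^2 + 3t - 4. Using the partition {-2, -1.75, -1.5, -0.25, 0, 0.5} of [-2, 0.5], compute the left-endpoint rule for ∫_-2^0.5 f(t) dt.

-35.09375

Subinterval widths: 0.25, 0.25, 1.25, 0.25, 0.5.
Left endpoints: -2, -1.75, -1.5, -0.25, 0.
f(-2) = -30, f(-1.75) = -21.5, f(-1.5) = -15.25, f(-0.25) = -4.625, f(0) = -4.
Sum = Σ Δt_i · f(t_i).
Sum = -35.09375.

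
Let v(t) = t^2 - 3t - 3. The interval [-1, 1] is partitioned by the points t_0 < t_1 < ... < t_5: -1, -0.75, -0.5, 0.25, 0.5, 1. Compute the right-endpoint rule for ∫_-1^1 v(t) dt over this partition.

-6.6875

Subinterval widths: 0.25, 0.25, 0.75, 0.25, 0.5.
Right endpoints: -0.75, -0.5, 0.25, 0.5, 1.
v(-0.75) = -0.1875, v(-0.5) = -1.25, v(0.25) = -3.6875, v(0.5) = -4.25, v(1) = -5.
Sum = Σ Δt_i · v(t_i).
Sum = -6.6875.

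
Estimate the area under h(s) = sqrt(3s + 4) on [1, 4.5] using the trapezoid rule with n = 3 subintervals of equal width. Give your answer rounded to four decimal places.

12.1293

Δs = (4.5 − 1)/3 = 7/6.
h(1) ≈ 2.6458, h(13/6) ≈ 3.2404, h(10/3) ≈ 3.7417, h(4.5) ≈ 4.1833.
T_3 = (Δs/2)·[h(s_0) + 2h(s_1) + 2h(s_2) + h(s_3)].
Sum ≈ 12.1293.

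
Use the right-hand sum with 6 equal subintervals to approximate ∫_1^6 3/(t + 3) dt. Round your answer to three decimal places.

2.268

Δt = (6 − 1)/6 = 5/6.
Right endpoints: 11/6, 8/3, 3.5, 13/3, 31/6, 6.
f(11/6) = 18/29, f(8/3) = 9/17, f(3.5) = 6/13, f(13/3) = 9/22, f(31/6) = 18/49, f(6) = 1/3.
Sum = Δt · [f(11/6) + f(8/3) + f(3.5) + ...].
Sum ≈ 2.268.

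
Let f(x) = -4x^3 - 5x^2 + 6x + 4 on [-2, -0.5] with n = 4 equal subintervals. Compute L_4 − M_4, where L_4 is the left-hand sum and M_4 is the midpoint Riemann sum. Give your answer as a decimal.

L_4 = -1.3828125.
M_4 = -2.61328125.
L_4 − M_4 = 1.23046875.

1.23046875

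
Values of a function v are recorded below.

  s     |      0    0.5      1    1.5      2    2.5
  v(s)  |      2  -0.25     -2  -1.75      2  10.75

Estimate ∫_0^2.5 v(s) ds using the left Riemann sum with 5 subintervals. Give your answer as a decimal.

0

Δs = 0.5.
Sum = 0.5·[2 + (-0.25) + (-2) + (-1.75) + 2] = 0.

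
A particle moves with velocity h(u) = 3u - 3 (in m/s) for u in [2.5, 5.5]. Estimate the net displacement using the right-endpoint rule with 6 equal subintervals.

Δu = (5.5 − 2.5)/6 = 0.5.
Right endpoints: 3, 3.5, 4, 4.5, 5, 5.5.
h(3) = 6, h(3.5) = 7.5, h(4) = 9, h(4.5) = 10.5, h(5) = 12, h(5.5) = 13.5.
Sum = Δu · [h(3) + h(3.5) + h(4) + ...].
Sum = 29.25.

29.25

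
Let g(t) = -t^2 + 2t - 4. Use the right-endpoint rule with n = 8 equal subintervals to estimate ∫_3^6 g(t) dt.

Δt = (6 − 3)/8 = 0.375.
Right endpoints: 3.375, 3.75, 4.125, 4.5, 4.875, 5.25, 5.625, 6.
g(3.375) = -8.640625, g(3.75) = -10.5625, g(4.125) = -12.765625, g(4.5) = -15.25, g(4.875) = -18.015625, g(5.25) = -21.0625, g(5.625) = -24.390625, g(6) = -28.
Sum = Δt · [g(3.375) + g(3.75) + g(4.125) + ...].
Sum = -52.0078125.

-52.0078125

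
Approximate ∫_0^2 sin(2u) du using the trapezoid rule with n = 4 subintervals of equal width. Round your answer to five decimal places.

Δu = (2 − 0)/4 = 0.5.
f(0) ≈ 0.00000, f(0.5) ≈ 0.84147, f(1) ≈ 0.90930, f(1.5) ≈ 0.14112, f(2) ≈ -0.75680.
T_4 = (Δu/2)·[f(u_0) + 2f(u_1) + 2f(u_2) + 2f(u_3) + f(u_4)].
Sum ≈ 0.75674.

0.75674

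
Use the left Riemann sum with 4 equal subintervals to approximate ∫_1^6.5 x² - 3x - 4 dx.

-7.94921875

Δx = (6.5 − 1)/4 = 1.375.
Left endpoints: 1, 2.375, 3.75, 5.125.
f(1) = -6, f(2.375) = -5.484375, f(3.75) = -1.1875, f(5.125) = 6.890625.
Sum = Δx · [f(1) + f(2.375) + f(3.75) + f(5.125)].
Sum = -7.94921875.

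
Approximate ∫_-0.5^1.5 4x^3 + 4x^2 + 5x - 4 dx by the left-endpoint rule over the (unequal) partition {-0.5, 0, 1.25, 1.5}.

Subinterval widths: 0.5, 1.25, 0.25.
Left endpoints: -0.5, 0, 1.25.
f(-0.5) = -6, f(0) = -4, f(1.25) = 16.3125.
Sum = Σ Δx_i · f(x_i).
Sum = -3.921875.

-3.921875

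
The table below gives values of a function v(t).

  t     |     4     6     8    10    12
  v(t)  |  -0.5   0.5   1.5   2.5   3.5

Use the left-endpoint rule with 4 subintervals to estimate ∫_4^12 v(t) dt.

Δt = 2.
Sum = 2·[(-0.5) + 0.5 + 1.5 + 2.5] = 8.

8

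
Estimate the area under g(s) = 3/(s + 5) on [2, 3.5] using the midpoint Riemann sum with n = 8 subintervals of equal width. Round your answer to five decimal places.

0.58244

Δs = (3.5 − 2)/8 = 0.1875.
Midpoints: 2.09375, 2.28125, 2.46875, 2.65625, 2.84375, 3.03125, 3.21875, 3.40625.
g(2.09375) = 96/227, g(2.28125) = 96/233, g(2.46875) = 96/239, g(2.65625) = 96/245, g(2.84375) = 96/251, g(3.03125) = 96/257, g(3.21875) = 96/263, g(3.40625) = 96/269.
Sum = Δs · [g(2.09375) + g(2.28125) + g(2.46875) + ...].
Sum ≈ 0.58244.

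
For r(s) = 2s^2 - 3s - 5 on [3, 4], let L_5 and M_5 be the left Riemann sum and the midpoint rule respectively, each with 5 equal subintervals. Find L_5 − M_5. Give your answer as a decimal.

L_5 = 8.08.
M_5 = 9.16.
L_5 − M_5 = -1.08.

-1.08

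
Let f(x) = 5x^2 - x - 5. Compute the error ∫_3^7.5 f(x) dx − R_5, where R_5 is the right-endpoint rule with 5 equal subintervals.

Exact integral: ∫_3^7.5 f(x) dx = 612.
R_5 = 719.325.
Error = 612 − 719.325 = -107.325.

-107.325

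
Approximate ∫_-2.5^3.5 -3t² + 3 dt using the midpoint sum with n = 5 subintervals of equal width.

Δt = (3.5 − (-2.5))/5 = 1.2.
Midpoints: -1.9, -0.7, 0.5, 1.7, 2.9.
f(-1.9) = -7.83, f(-0.7) = 1.53, f(0.5) = 2.25, f(1.7) = -5.67, f(2.9) = -22.23.
Sum = Δt · [f(-1.9) + f(-0.7) + f(0.5) + f(1.7) + f(2.9)].
Sum = -38.34.

-38.34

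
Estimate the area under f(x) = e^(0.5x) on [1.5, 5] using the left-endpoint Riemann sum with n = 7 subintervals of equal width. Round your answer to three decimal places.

17.719

Δx = (5 − 1.5)/7 = 0.5.
Left endpoints: 1.5, 2, 2.5, 3, 3.5, 4, 4.5.
f(1.5) ≈ 2.117, f(2) ≈ 2.718, f(2.5) ≈ 3.490, f(3) ≈ 4.482, f(3.5) ≈ 5.755, f(4) ≈ 7.389, f(4.5) ≈ 9.488.
Sum = Δx · [f(1.5) + f(2) + f(2.5) + ...].
Sum ≈ 17.719.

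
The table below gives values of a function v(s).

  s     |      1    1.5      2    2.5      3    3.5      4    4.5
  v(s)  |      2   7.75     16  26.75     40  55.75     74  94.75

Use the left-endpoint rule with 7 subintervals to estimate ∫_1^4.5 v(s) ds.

111.125

Δs = 0.5.
Sum = 0.5·[2 + 7.75 + 16 + 26.75 + 40 + 55.75 + 74] = 111.125.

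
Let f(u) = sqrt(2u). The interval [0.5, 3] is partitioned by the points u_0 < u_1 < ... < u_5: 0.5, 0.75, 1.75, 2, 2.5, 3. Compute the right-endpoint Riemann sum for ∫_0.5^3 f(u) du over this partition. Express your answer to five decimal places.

5.01979

Subinterval widths: 0.25, 1, 0.25, 0.5, 0.5.
Right endpoints: 0.75, 1.75, 2, 2.5, 3.
f(0.75) ≈ 1.22474, f(1.75) ≈ 1.87083, f(2) ≈ 2.00000, f(2.5) ≈ 2.23607, f(3) ≈ 2.44949.
Sum = Σ Δu_i · f(u_i).
Sum ≈ 5.01979.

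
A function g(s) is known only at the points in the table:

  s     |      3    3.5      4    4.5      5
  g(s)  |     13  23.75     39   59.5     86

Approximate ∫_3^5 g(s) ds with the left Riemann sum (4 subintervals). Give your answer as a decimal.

67.625

Δs = 0.5.
Sum = 0.5·[13 + 23.75 + 39 + 59.5] = 67.625.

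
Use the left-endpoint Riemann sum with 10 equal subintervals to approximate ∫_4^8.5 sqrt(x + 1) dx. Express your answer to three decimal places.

Δx = (8.5 − 4)/10 = 0.45.
Left endpoints: 4, 4.45, 4.9, 5.35, 5.8, 6.25, 6.7, 7.15, 7.6, 8.05.
f(4) ≈ 2.236, f(4.45) ≈ 2.335, f(4.9) ≈ 2.429, f(5.35) ≈ 2.520, f(5.8) ≈ 2.608, f(6.25) ≈ 2.693, f(6.7) ≈ 2.775, f(7.15) ≈ 2.855, f(7.6) ≈ 2.933, f(8.05) ≈ 3.008.
Sum = Δx · [f(4) + f(4.45) + f(4.9) + ...].
Sum ≈ 11.876.

11.876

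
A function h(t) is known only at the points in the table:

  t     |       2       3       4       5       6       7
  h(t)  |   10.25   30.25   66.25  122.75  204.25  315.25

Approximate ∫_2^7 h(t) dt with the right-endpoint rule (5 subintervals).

Δt = 1.
Sum = 1·[30.25 + 66.25 + 122.75 + 204.25 + 315.25] = 738.75.

738.75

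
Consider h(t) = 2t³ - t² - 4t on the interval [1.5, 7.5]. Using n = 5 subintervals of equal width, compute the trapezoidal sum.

Δt = (7.5 − 1.5)/5 = 1.2.
h(1.5) = -1.5, h(2.7) = 21.276, h(3.9) = 87.828, h(5.1) = 218.892, h(6.3) = 435.204, h(7.5) = 757.5.
T_5 = (Δt/2)·[h(t_0) + 2h(t_1) + ... + 2h(t_{4}) + h(t_5)].
Sum = 1369.44.

1369.44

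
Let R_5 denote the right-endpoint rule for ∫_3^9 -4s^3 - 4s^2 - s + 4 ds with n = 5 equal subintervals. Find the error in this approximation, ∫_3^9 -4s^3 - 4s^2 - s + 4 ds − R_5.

1970.64

Exact integral: ∫_3^9 f(s) ds = -7428.
R_5 = -9398.64.
Error = -7428 − (-9398.64) = 1970.64.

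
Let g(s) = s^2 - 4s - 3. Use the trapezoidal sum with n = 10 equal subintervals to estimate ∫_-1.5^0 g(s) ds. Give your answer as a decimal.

1.130625

Δs = (0 − (-1.5))/10 = 0.15.
g(-1.5) = 5.25, g(-1.35) = 4.2225, g(-1.2) = 3.24, g(-1.05) = 2.3025, g(-0.9) = 1.41, g(-0.75) = 0.5625, g(-0.6) = -0.24, g(-0.45) = -0.9975, g(-0.3) = -1.71, g(-0.15) = -2.3775, g(0) = -3.
T_10 = (Δs/2)·[g(s_0) + 2g(s_1) + ... + 2g(s_{9}) + g(s_10)].
Sum = 1.130625.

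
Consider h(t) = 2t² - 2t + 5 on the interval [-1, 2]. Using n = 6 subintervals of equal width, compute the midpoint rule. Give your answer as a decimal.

17.875

Δt = (2 − (-1))/6 = 0.5.
Midpoints: -0.75, -0.25, 0.25, 0.75, 1.25, 1.75.
h(-0.75) = 7.625, h(-0.25) = 5.625, h(0.25) = 4.625, h(0.75) = 4.625, h(1.25) = 5.625, h(1.75) = 7.625.
Sum = Δt · [h(-0.75) + h(-0.25) + h(0.25) + ...].
Sum = 17.875.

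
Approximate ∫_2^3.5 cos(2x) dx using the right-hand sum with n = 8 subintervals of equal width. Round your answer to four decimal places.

Δx = (3.5 − 2)/8 = 0.1875.
Right endpoints: 2.1875, 2.375, 2.5625, 2.75, 2.9375, 3.125, 3.3125, 3.5.
f(2.1875) ≈ -0.3310, f(2.375) ≈ 0.0376, f(2.5625) ≈ 0.4010, f(2.75) ≈ 0.7087, f(2.9375) ≈ 0.9178, f(3.125) ≈ 0.9994, f(3.3125) ≈ 0.9421, f(3.5) ≈ 0.7539.
Sum = Δx · [f(2.1875) + f(2.375) + f(2.5625) + ...].
Sum ≈ 0.8305.

0.8305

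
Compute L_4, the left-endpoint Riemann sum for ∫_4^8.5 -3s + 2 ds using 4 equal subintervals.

Δs = (8.5 − 4)/4 = 1.125.
Left endpoints: 4, 5.125, 6.25, 7.375.
f(4) = -10, f(5.125) = -13.375, f(6.25) = -16.75, f(7.375) = -20.125.
Sum = Δs · [f(4) + f(5.125) + f(6.25) + f(7.375)].
Sum = -67.78125.

-67.78125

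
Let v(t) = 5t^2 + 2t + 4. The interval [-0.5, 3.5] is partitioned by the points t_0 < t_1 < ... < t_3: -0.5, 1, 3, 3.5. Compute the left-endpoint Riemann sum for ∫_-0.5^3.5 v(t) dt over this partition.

Subinterval widths: 1.5, 2, 0.5.
Left endpoints: -0.5, 1, 3.
v(-0.5) = 4.25, v(1) = 11, v(3) = 55.
Sum = Σ Δt_i · v(t_i).
Sum = 55.875.

55.875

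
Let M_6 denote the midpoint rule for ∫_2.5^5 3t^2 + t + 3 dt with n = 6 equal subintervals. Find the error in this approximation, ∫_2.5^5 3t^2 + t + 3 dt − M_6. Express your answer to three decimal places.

Exact integral: ∫_2.5^5 f(t) dt = 126.25.
M_6 ≈ 126.14149.
Error ≈ 126.25 − 126.14149 ≈ 0.109.

0.109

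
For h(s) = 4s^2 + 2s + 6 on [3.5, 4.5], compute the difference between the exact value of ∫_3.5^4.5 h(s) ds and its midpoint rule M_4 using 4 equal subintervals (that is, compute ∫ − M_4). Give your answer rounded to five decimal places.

0.02083

Exact integral: ∫_3.5^4.5 h(s) ds ≈ 78.3333333.
M_4 = 78.3125.
Error ≈ 78.3333333 − 78.3125 ≈ 0.02083.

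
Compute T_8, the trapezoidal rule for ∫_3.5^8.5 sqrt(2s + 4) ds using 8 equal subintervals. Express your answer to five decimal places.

Δs = (8.5 − 3.5)/8 = 0.625.
f(3.5) ≈ 3.31662, f(4.125) ≈ 3.50000, f(4.75) ≈ 3.67423, f(5.375) ≈ 3.84057, f(6) ≈ 4.00000, f(6.625) ≈ 4.15331, f(7.25) ≈ 4.30116, f(7.875) ≈ 4.44410, f(8.5) ≈ 4.58258.
T_8 = (Δs/2)·[f(s_0) + 2f(s_1) + ... + 2f(s_{7}) + f(s_8)].
Sum ≈ 19.91436.

19.91436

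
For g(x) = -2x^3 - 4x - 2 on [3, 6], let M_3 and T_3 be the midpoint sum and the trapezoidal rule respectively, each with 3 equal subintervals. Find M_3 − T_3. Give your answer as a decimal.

M_3 = -660.75.
T_3 = -681.
M_3 − T_3 = 20.25.

20.25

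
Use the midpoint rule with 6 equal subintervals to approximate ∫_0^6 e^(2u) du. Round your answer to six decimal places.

Δu = (6 − 0)/6 = 1.
Midpoints: 0.5, 1.5, 2.5, 3.5, 4.5, 5.5.
f(0.5) ≈ 2.718282, f(1.5) ≈ 20.085537, f(2.5) ≈ 148.413159, f(3.5) ≈ 1096.633158, f(4.5) ≈ 8103.083928, f(5.5) ≈ 59874.141715.
Sum = Δu · [f(0.5) + f(1.5) + f(2.5) + ...].
Sum ≈ 69245.075779.

69245.075779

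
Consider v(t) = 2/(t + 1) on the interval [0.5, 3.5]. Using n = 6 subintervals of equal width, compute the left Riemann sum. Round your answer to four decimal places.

Δt = (3.5 − 0.5)/6 = 0.5.
Left endpoints: 0.5, 1, 1.5, 2, 2.5, 3.
v(0.5) = 4/3, v(1) = 1, v(1.5) = 0.8, v(2) = 2/3, v(2.5) = 4/7, v(3) = 0.5.
Sum = Δt · [v(0.5) + v(1) + v(1.5) + ...].
Sum ≈ 2.4357.

2.4357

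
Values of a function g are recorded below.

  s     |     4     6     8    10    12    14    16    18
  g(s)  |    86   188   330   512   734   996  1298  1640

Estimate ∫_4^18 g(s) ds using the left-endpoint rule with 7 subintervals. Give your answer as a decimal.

Δs = 2.
Sum = 2·[86 + 188 + 330 + 512 + 734 + 996 + 1298] = 8288.

8288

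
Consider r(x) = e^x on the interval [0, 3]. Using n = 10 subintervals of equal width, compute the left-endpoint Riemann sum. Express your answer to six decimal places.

16.365634

Δx = (3 − 0)/10 = 0.3.
Left endpoints: 0, 0.3, 0.6, 0.9, 1.2, 1.5, 1.8, 2.1, 2.4, 2.7.
r(0) ≈ 1.000000, r(0.3) ≈ 1.349859, r(0.6) ≈ 1.822119, r(0.9) ≈ 2.459603, r(1.2) ≈ 3.320117, r(1.5) ≈ 4.481689, r(1.8) ≈ 6.049647, r(2.1) ≈ 8.166170, r(2.4) ≈ 11.023176, r(2.7) ≈ 14.879732.
Sum = Δx · [r(0) + r(0.3) + r(0.6) + ...].
Sum ≈ 16.365634.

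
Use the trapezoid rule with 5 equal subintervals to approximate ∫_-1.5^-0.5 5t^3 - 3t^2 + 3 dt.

Δt = (-0.5 − (-1.5))/5 = 0.2.
f(-1.5) = -20.625, f(-1.3) = -13.055, f(-1.1) = -7.285, f(-0.9) = -3.075, f(-0.7) = -0.185, f(-0.5) = 1.625.
T_5 = (Δt/2)·[f(t_0) + 2f(t_1) + ... + 2f(t_{4}) + f(t_5)].
Sum = -6.62.

-6.62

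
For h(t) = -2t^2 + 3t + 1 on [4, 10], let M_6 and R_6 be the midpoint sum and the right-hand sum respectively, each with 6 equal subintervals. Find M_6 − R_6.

78

M_6 = -491.
R_6 = -569.
M_6 − R_6 = 78.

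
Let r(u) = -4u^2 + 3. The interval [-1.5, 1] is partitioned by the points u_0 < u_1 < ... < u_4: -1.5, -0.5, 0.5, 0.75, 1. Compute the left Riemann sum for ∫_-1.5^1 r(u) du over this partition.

Subinterval widths: 1, 1, 0.25, 0.25.
Left endpoints: -1.5, -0.5, 0.5, 0.75.
r(-1.5) = -6, r(-0.5) = 2, r(0.5) = 2, r(0.75) = 0.75.
Sum = Σ Δu_i · r(u_i).
Sum = -3.3125.

-3.3125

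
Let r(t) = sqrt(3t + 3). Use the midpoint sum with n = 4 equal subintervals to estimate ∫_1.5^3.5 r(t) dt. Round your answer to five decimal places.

Δt = (3.5 − 1.5)/4 = 0.5.
Midpoints: 1.75, 2.25, 2.75, 3.25.
r(1.75) ≈ 2.87228, r(2.25) ≈ 3.12250, r(2.75) ≈ 3.35410, r(3.25) ≈ 3.57071.
Sum = Δt · [r(1.75) + r(2.25) + r(2.75) + r(3.25)].
Sum ≈ 6.45980.

6.45980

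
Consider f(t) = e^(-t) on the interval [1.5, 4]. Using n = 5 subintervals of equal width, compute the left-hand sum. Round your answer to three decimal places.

0.260

Δt = (4 − 1.5)/5 = 0.5.
Left endpoints: 1.5, 2, 2.5, 3, 3.5.
f(1.5) ≈ 0.223, f(2) ≈ 0.135, f(2.5) ≈ 0.082, f(3) ≈ 0.050, f(3.5) ≈ 0.030.
Sum = Δt · [f(1.5) + f(2) + f(2.5) + f(3) + f(3.5)].
Sum ≈ 0.260.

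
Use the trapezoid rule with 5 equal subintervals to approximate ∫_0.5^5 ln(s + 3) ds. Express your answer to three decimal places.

Δs = (5 − 0.5)/5 = 0.9.
f(0.5) ≈ 1.253, f(1.4) ≈ 1.482, f(2.3) ≈ 1.668, f(3.2) ≈ 1.825, f(4.1) ≈ 1.960, f(5) ≈ 2.079.
T_5 = (Δs/2)·[f(s_0) + 2f(s_1) + ... + 2f(s_{4}) + f(s_5)].
Sum ≈ 7.740.

7.740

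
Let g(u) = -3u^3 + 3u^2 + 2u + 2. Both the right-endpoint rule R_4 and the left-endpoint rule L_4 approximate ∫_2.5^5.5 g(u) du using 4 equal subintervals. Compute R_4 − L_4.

-280.6875

R_4 = -625.875.
L_4 = -345.1875.
R_4 − L_4 = -280.6875.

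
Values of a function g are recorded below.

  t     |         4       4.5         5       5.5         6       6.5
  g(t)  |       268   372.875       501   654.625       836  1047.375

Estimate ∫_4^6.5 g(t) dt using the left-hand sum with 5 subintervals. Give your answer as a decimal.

Δt = 0.5.
Sum = 0.5·[268 + 372.875 + 501 + 654.625 + 836] = 1316.25.

1316.25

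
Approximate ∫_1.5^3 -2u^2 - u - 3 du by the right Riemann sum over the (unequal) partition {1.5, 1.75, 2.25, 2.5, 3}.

Subinterval widths: 0.25, 0.5, 0.25, 0.5.
Right endpoints: 1.75, 2.25, 2.5, 3.
f(1.75) = -10.875, f(2.25) = -15.375, f(2.5) = -18, f(3) = -24.
Sum = Σ Δu_i · f(u_i).
Sum = -26.90625.

-26.90625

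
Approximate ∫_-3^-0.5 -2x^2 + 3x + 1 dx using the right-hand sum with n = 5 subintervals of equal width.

Δx = (-0.5 − (-3))/5 = 0.5.
Right endpoints: -2.5, -2, -1.5, -1, -0.5.
f(-2.5) = -19, f(-2) = -13, f(-1.5) = -8, f(-1) = -4, f(-0.5) = -1.
Sum = Δx · [f(-2.5) + f(-2) + f(-1.5) + f(-1) + f(-0.5)].
Sum = -22.5.

-22.5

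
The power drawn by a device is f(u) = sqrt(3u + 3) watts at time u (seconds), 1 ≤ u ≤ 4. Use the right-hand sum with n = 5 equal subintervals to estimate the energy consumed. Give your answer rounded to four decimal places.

10.0643

Δu = (4 − 1)/5 = 0.6.
Right endpoints: 1.6, 2.2, 2.8, 3.4, 4.
f(1.6) ≈ 2.7928, f(2.2) ≈ 3.0984, f(2.8) ≈ 3.3764, f(3.4) ≈ 3.6332, f(4) ≈ 3.8730.
Sum = Δu · [f(1.6) + f(2.2) + f(2.8) + f(3.4) + f(4)].
Sum ≈ 10.0643.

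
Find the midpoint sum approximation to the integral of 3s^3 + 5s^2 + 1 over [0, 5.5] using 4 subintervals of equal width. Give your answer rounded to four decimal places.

943.3091

Δs = (5.5 − 0)/4 = 1.375.
Midpoints: 0.6875, 2.0625, 3.4375, 4.8125.
f(0.6875) = 17769/4096, f(2.0625) = 199027/4096, f(3.4375) = 745221/4096, f(4.8125) = 1848015/4096.
Sum = Δs · [f(0.6875) + f(2.0625) + f(3.4375) + f(4.8125)].
Sum ≈ 943.3091.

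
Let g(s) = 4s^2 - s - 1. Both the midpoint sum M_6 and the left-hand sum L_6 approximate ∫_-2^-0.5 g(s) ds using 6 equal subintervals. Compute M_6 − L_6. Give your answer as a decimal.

M_6 = 10.84375.
L_6 = 13.
M_6 − L_6 = -2.15625.

-2.15625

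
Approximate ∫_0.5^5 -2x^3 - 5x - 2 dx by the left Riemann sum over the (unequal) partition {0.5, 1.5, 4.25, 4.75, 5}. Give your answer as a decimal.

Subinterval widths: 1, 2.75, 0.5, 0.25.
Left endpoints: 0.5, 1.5, 4.25, 4.75.
f(0.5) = -4.75, f(1.5) = -16.25, f(4.25) = -176.78125, f(4.75) = -240.09375.
Sum = Σ Δx_i · f(x_i).
Sum = -197.8515625.

-197.8515625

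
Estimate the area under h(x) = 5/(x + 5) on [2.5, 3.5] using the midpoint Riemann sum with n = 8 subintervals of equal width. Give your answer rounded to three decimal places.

0.626

Δx = (3.5 − 2.5)/8 = 0.125.
Midpoints: 2.5625, 2.6875, 2.8125, 2.9375, 3.0625, 3.1875, 3.3125, 3.4375.
h(2.5625) = 80/121, h(2.6875) = 80/123, h(2.8125) = 0.64, h(2.9375) = 80/127, h(3.0625) = 80/129, h(3.1875) = 80/131, h(3.3125) = 80/133, h(3.4375) = 16/27.
Sum = Δx · [h(2.5625) + h(2.6875) + h(2.8125) + ...].
Sum ≈ 0.626.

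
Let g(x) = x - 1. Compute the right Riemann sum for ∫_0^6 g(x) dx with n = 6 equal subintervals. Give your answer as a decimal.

Δx = (6 − 0)/6 = 1.
Right endpoints: 1, 2, 3, 4, 5, 6.
g(1) = 0, g(2) = 1, g(3) = 2, g(4) = 3, g(5) = 4, g(6) = 5.
Sum = Δx · [g(1) + g(2) + g(3) + ...].
Sum = 15.

15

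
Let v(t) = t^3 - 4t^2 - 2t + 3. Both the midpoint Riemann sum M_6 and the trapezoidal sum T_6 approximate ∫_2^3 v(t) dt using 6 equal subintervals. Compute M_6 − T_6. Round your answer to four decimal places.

M_6 ≈ -11.091435.
T_6 ≈ -11.067130.
M_6 − T_6 ≈ -0.0243.

-0.0243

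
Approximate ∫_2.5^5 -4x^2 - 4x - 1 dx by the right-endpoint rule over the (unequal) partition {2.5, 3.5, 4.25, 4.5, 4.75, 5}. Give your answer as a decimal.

-214.5

Subinterval widths: 1, 0.75, 0.25, 0.25, 0.25.
Right endpoints: 3.5, 4.25, 4.5, 4.75, 5.
f(3.5) = -64, f(4.25) = -90.25, f(4.5) = -100, f(4.75) = -110.25, f(5) = -121.
Sum = Σ Δx_i · f(x_i).
Sum = -214.5.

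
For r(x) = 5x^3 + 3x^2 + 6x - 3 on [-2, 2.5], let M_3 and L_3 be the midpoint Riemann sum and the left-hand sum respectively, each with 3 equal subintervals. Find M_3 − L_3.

M_3 = 40.0078125.
L_3 = -56.8125.
M_3 − L_3 = 96.8203125.

96.8203125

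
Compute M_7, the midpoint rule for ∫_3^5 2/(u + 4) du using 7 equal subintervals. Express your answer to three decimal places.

0.503

Δu = (5 − 3)/7 = 2/7.
Midpoints: 22/7, 24/7, 26/7, 4, 30/7, 32/7, 34/7.
f(22/7) = 0.28, f(24/7) = 7/26, f(26/7) = 7/27, f(4) = 0.25, f(30/7) = 7/29, f(32/7) = 7/30, f(34/7) = 7/31.
Sum = Δu · [f(22/7) + f(24/7) + f(26/7) + ...].
Sum ≈ 0.503.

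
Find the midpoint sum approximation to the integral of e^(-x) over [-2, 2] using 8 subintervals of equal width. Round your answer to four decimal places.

7.1787

Δx = (2 − (-2))/8 = 0.5.
Midpoints: -1.75, -1.25, -0.75, -0.25, 0.25, 0.75, 1.25, 1.75.
f(-1.75) ≈ 5.7546, f(-1.25) ≈ 3.4903, f(-0.75) ≈ 2.1170, f(-0.25) ≈ 1.2840, f(0.25) ≈ 0.7788, f(0.75) ≈ 0.4724, f(1.25) ≈ 0.2865, f(1.75) ≈ 0.1738.
Sum = Δx · [f(-1.75) + f(-1.25) + f(-0.75) + ...].
Sum ≈ 7.1787.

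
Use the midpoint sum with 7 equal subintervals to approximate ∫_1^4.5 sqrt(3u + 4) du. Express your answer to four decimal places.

12.1549

Δu = (4.5 − 1)/7 = 0.5.
Midpoints: 1.25, 1.75, 2.25, 2.75, 3.25, 3.75, 4.25.
f(1.25) ≈ 2.7839, f(1.75) ≈ 3.0414, f(2.25) ≈ 3.2787, f(2.75) ≈ 3.5000, f(3.25) ≈ 3.7081, f(3.75) ≈ 3.9051, f(4.25) ≈ 4.0927.
Sum = Δu · [f(1.25) + f(1.75) + f(2.25) + ...].
Sum ≈ 12.1549.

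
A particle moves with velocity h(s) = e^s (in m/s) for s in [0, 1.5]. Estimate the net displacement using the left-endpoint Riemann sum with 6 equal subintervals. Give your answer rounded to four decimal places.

Δs = (1.5 − 0)/6 = 0.25.
Left endpoints: 0, 0.25, 0.5, 0.75, 1, 1.25.
h(0) ≈ 1.0000, h(0.25) ≈ 1.2840, h(0.5) ≈ 1.6487, h(0.75) ≈ 2.1170, h(1) ≈ 2.7183, h(1.25) ≈ 3.4903.
Sum = Δs · [h(0) + h(0.25) + h(0.5) + ...].
Sum ≈ 3.0646.

3.0646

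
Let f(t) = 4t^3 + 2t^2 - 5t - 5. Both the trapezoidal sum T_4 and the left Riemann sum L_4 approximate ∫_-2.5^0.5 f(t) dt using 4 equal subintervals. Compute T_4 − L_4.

T_4 = -31.3125.
L_4 = -44.8125.
T_4 − L_4 = 13.5.

13.5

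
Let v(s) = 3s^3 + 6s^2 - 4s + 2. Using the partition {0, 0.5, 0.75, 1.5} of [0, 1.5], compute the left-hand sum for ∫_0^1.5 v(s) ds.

Subinterval widths: 0.5, 0.25, 0.75.
Left endpoints: 0, 0.5, 0.75.
v(0) = 2, v(0.5) = 1.875, v(0.75) = 3.640625.
Sum = Σ Δs_i · v(s_i).
Sum = 4.19921875.

4.19921875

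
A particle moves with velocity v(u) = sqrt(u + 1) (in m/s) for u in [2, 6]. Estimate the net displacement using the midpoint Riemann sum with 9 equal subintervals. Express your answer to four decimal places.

Δu = (6 − 2)/9 = 4/9.
Midpoints: 20/9, 8/3, 28/9, 32/9, 4, 40/9, 44/9, 16/3, 52/9.
v(20/9) ≈ 1.7951, v(8/3) ≈ 1.9149, v(28/9) ≈ 2.0276, v(32/9) ≈ 2.1344, v(4) ≈ 2.2361, v(40/9) ≈ 2.3333, v(44/9) ≈ 2.4267, v(16/3) ≈ 2.5166, v(52/9) ≈ 2.6034.
Sum = Δu · [v(20/9) + v(8/3) + v(28/9) + ...].
Sum ≈ 8.8836.

8.8836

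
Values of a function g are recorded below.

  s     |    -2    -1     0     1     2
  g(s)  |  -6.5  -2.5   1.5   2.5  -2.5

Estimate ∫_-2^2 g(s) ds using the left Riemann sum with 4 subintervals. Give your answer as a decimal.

Δs = 1.
Sum = 1·[(-6.5) + (-2.5) + 1.5 + 2.5] = -5.

-5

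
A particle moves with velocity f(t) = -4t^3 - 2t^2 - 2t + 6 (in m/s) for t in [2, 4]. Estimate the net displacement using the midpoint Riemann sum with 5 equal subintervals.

-276.32

Δt = (4 − 2)/5 = 0.4.
Midpoints: 2.2, 2.6, 3, 3.4, 3.8.
f(2.2) = -50.672, f(2.6) = -83.024, f(3) = -126, f(3.4) = -181.136, f(3.8) = -249.968.
Sum = Δt · [f(2.2) + f(2.6) + f(3) + f(3.4) + f(3.8)].
Sum = -276.32.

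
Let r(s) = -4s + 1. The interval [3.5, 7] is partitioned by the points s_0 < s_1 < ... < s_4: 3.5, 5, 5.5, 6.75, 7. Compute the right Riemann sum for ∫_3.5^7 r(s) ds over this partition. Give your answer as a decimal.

-78.25

Subinterval widths: 1.5, 0.5, 1.25, 0.25.
Right endpoints: 5, 5.5, 6.75, 7.
r(5) = -19, r(5.5) = -21, r(6.75) = -26, r(7) = -27.
Sum = Σ Δs_i · r(s_i).
Sum = -78.25.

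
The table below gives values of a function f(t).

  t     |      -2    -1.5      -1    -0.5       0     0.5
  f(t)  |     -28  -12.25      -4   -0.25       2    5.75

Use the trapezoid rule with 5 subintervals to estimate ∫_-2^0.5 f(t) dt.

Δt = 0.5.
T_5 = (0.5/2)·[(-28) + 2·(-12.25) + 2·(-4) + 2·(-0.25) + 2·2 + 5.75] = -12.8125.

-12.8125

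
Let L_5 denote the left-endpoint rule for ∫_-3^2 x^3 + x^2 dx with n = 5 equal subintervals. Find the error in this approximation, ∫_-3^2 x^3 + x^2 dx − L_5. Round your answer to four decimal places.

Exact integral: ∫_-3^2 f(x) dx ≈ -4.583333.
L_5 = -20.
Error ≈ -4.583333 − (-20) ≈ 15.4167.

15.4167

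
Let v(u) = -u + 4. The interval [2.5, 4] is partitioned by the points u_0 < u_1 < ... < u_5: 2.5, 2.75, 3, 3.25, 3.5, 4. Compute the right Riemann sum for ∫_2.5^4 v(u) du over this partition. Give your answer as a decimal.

Subinterval widths: 0.25, 0.25, 0.25, 0.25, 0.5.
Right endpoints: 2.75, 3, 3.25, 3.5, 4.
v(2.75) = 1.25, v(3) = 1, v(3.25) = 0.75, v(3.5) = 0.5, v(4) = 0.
Sum = Σ Δu_i · v(u_i).
Sum = 0.875.

0.875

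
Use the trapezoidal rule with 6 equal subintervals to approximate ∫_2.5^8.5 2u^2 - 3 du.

Δu = (8.5 − 2.5)/6 = 1.
f(2.5) = 9.5, f(3.5) = 21.5, f(4.5) = 37.5, f(5.5) = 57.5, f(6.5) = 81.5, f(7.5) = 109.5, f(8.5) = 141.5.
T_6 = (Δu/2)·[f(u_0) + 2f(u_1) + ... + 2f(u_{5}) + f(u_6)].
Sum = 383.

383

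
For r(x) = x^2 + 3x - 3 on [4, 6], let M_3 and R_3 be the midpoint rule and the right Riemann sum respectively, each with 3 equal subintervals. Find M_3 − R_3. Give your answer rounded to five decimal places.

M_3 ≈ 74.5925926.
R_3 ≈ 83.4814815.
M_3 − R_3 ≈ -8.88889.

-8.88889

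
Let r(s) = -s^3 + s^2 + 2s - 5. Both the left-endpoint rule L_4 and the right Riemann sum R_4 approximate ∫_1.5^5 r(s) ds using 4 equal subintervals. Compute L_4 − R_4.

L_4 ≈ -72.905273.
R_4 ≈ -153.295898.
L_4 − R_4 = 80.390625.

80.390625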